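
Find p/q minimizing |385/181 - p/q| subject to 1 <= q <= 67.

134/63

Expand x = 385/181 as a continued fraction with the Euclidean algorithm:
  385 = 2*181 + 23, so a_0 = 2.
  181 = 7*23 + 20, so a_1 = 7.
  23 = 1*20 + 3, so a_2 = 1.
  20 = 6*3 + 2, so a_3 = 6.
  3 = 1*2 + 1, so a_4 = 1.
  2 = 2*1 + 0, so a_5 = 2.
so x = [2; 7, 1, 6, 1, 2].
Convergents (p_i = a_i*p_{i-1} + p_{i-2}, q_i = a_i*q_{i-1} + q_{i-2} with p_{-2}=0, p_{-1}=1, q_{-2}=1, q_{-1}=0), until the denominator exceeds 67:
  i=0: a_0=2, p_0 = 2*1 + 0 = 2, q_0 = 2*0 + 1 = 1.
  i=1: a_1=7, p_1 = 7*2 + 1 = 15, q_1 = 7*1 + 0 = 7.
  i=2: a_2=1, p_2 = 1*15 + 2 = 17, q_2 = 1*7 + 1 = 8.
  i=3: a_3=6, p_3 = 6*17 + 15 = 117, q_3 = 6*8 + 7 = 55.
  i=4: a_4=1, p_4 = 1*117 + 17 = 134, q_4 = 1*55 + 8 = 63.
  i=5: a_5=2, p_5 = 2*134 + 117 = 385, q_5 = 2*63 + 55 = 181.
q_5 = 181 > 67, so the last convergent with denominator <= 67 is p_4/q_4 = 134/63.
The closest fraction with denominator <= 67 is either p_4/q_4 or the intermediate fraction (k*p_4 + p_3)/(k*q_4 + q_3) with the largest k >= 1 whose denominator stays <= 67; these approach x as k grows, and every other convergent or intermediate fraction in range is farther away.
Largest k: floor((67 - q_3)/q_4) = floor((67 - 55)/63) = 0.
Since k = 0, no intermediate fraction beyond p_4/q_4 has denominator <= 67, so the convergent 134/63 is the closest (its error is |385*63 - 134*181|/(181*63) = 1/11403).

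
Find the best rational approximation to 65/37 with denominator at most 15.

7/4

Expand x = 65/37 as a continued fraction with the Euclidean algorithm:
  65 = 1*37 + 28, so a_0 = 1.
  37 = 1*28 + 9, so a_1 = 1.
  28 = 3*9 + 1, so a_2 = 3.
  9 = 9*1 + 0, so a_3 = 9.
so x = [1; 1, 3, 9].
Convergents (p_i = a_i*p_{i-1} + p_{i-2}, q_i = a_i*q_{i-1} + q_{i-2} with p_{-2}=0, p_{-1}=1, q_{-2}=1, q_{-1}=0), until the denominator exceeds 15:
  i=0: a_0=1, p_0 = 1*1 + 0 = 1, q_0 = 1*0 + 1 = 1.
  i=1: a_1=1, p_1 = 1*1 + 1 = 2, q_1 = 1*1 + 0 = 1.
  i=2: a_2=3, p_2 = 3*2 + 1 = 7, q_2 = 3*1 + 1 = 4.
  i=3: a_3=9, p_3 = 9*7 + 2 = 65, q_3 = 9*4 + 1 = 37.
q_3 = 37 > 15, so the last convergent with denominator <= 15 is p_2/q_2 = 7/4.
The closest fraction with denominator <= 15 is either p_2/q_2 or the intermediate fraction (k*p_2 + p_1)/(k*q_2 + q_1) with the largest k >= 1 whose denominator stays <= 15; these approach x as k grows, and every other convergent or intermediate fraction in range is farther away.
Largest k: floor((15 - q_1)/q_2) = floor((15 - 1)/4) = 3.
That gives (3*7 + 2)/(3*4 + 1) = 23/13.
Compare the errors: |x - 7/4| = |65*4 - 7*37|/(37*4) = 1/148, and |x - 23/13| = |65*13 - 23*37|/(37*13) = 6/481.
Cross-multiplying, 1*481 = 481 < 888 = 6*148, so 1/148 is smaller: the convergent 7/4 is closer to x than 23/13.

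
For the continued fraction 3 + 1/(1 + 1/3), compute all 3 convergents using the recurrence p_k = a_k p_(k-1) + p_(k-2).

Using the convergent recurrence p_i = a_i*p_{i-1} + p_{i-2}, q_i = a_i*q_{i-1} + q_{i-2} with p_{-2}=0, p_{-1}=1, q_{-2}=1, q_{-1}=0:
  i=0: a_0=3, p_0 = 3*1 + 0 = 3, q_0 = 3*0 + 1 = 1.
  i=1: a_1=1, p_1 = 1*3 + 1 = 4, q_1 = 1*1 + 0 = 1.
  i=2: a_2=3, p_2 = 3*4 + 3 = 15, q_2 = 3*1 + 1 = 4.

3/1, 4/1, 15/4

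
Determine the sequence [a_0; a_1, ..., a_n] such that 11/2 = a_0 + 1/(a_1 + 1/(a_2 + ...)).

[5; 2]

Run the Euclidean algorithm on 11 and 2; the successive quotients are the partial quotients a_0, a_1, ... (each step inverts the fractional part left over by the previous one):
  11 = 5*2 + 1, so a_0 = 5.
  2 = 2*1 + 0, so a_1 = 2.
The remainder reaches 0 after 2 divisions, so the expansion has 2 partial quotients, read off in order.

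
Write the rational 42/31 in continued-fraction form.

[1; 2, 1, 4, 2]

Run the Euclidean algorithm on 42 and 31; the successive quotients are the partial quotients a_0, a_1, ... (each step inverts the fractional part left over by the previous one):
  42 = 1*31 + 11, so a_0 = 1.
  31 = 2*11 + 9, so a_1 = 2.
  11 = 1*9 + 2, so a_2 = 1.
  9 = 4*2 + 1, so a_3 = 4.
  2 = 2*1 + 0, so a_4 = 2.
The remainder reaches 0 after 5 divisions, so the expansion has 5 partial quotients, read off in order.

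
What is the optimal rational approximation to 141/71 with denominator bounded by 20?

Expand x = 141/71 as a continued fraction with the Euclidean algorithm:
  141 = 1*71 + 70, so a_0 = 1.
  71 = 1*70 + 1, so a_1 = 1.
  70 = 70*1 + 0, so a_2 = 70.
so x = [1; 1, 70].
Convergents (p_i = a_i*p_{i-1} + p_{i-2}, q_i = a_i*q_{i-1} + q_{i-2} with p_{-2}=0, p_{-1}=1, q_{-2}=1, q_{-1}=0), until the denominator exceeds 20:
  i=0: a_0=1, p_0 = 1*1 + 0 = 1, q_0 = 1*0 + 1 = 1.
  i=1: a_1=1, p_1 = 1*1 + 1 = 2, q_1 = 1*1 + 0 = 1.
  i=2: a_2=70, p_2 = 70*2 + 1 = 141, q_2 = 70*1 + 1 = 71.
q_2 = 71 > 20, so the last convergent with denominator <= 20 is p_1/q_1 = 2/1.
The closest fraction with denominator <= 20 is either p_1/q_1 or the intermediate fraction (k*p_1 + p_0)/(k*q_1 + q_0) with the largest k >= 1 whose denominator stays <= 20; these approach x as k grows, and every other convergent or intermediate fraction in range is farther away.
Largest k: floor((20 - q_0)/q_1) = floor((20 - 1)/1) = 19.
That gives (19*2 + 1)/(19*1 + 1) = 39/20.
Compare the errors: |x - 2/1| = |141*1 - 2*71|/(71*1) = 1/71, and |x - 39/20| = |141*20 - 39*71|/(71*20) = 51/1420.
Cross-multiplying, 1*1420 = 1420 < 3621 = 51*71, so 1/71 is smaller: the convergent 2/1 is closer to x than 39/20.

2/1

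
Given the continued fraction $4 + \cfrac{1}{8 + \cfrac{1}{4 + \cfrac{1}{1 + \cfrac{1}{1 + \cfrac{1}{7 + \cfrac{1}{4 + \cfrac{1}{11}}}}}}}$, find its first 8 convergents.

Using the convergent recurrence p_i = a_i*p_{i-1} + p_{i-2}, q_i = a_i*q_{i-1} + q_{i-2} with p_{-2}=0, p_{-1}=1, q_{-2}=1, q_{-1}=0:
  i=0: a_0=4, p_0 = 4*1 + 0 = 4, q_0 = 4*0 + 1 = 1.
  i=1: a_1=8, p_1 = 8*4 + 1 = 33, q_1 = 8*1 + 0 = 8.
  i=2: a_2=4, p_2 = 4*33 + 4 = 136, q_2 = 4*8 + 1 = 33.
  i=3: a_3=1, p_3 = 1*136 + 33 = 169, q_3 = 1*33 + 8 = 41.
  i=4: a_4=1, p_4 = 1*169 + 136 = 305, q_4 = 1*41 + 33 = 74.
  i=5: a_5=7, p_5 = 7*305 + 169 = 2304, q_5 = 7*74 + 41 = 559.
  i=6: a_6=4, p_6 = 4*2304 + 305 = 9521, q_6 = 4*559 + 74 = 2310.
  i=7: a_7=11, p_7 = 11*9521 + 2304 = 107035, q_7 = 11*2310 + 559 = 25969.

4/1, 33/8, 136/33, 169/41, 305/74, 2304/559, 9521/2310, 107035/25969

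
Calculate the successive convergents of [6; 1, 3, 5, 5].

6/1, 7/1, 27/4, 142/21, 737/109

Using the convergent recurrence p_i = a_i*p_{i-1} + p_{i-2}, q_i = a_i*q_{i-1} + q_{i-2} with p_{-2}=0, p_{-1}=1, q_{-2}=1, q_{-1}=0:
  i=0: a_0=6, p_0 = 6*1 + 0 = 6, q_0 = 6*0 + 1 = 1.
  i=1: a_1=1, p_1 = 1*6 + 1 = 7, q_1 = 1*1 + 0 = 1.
  i=2: a_2=3, p_2 = 3*7 + 6 = 27, q_2 = 3*1 + 1 = 4.
  i=3: a_3=5, p_3 = 5*27 + 7 = 142, q_3 = 5*4 + 1 = 21.
  i=4: a_4=5, p_4 = 5*142 + 27 = 737, q_4 = 5*21 + 4 = 109.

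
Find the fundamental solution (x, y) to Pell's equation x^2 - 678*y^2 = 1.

(x, y) = (677, 26)

First expand sqrt(678) as a continued fraction. With x_i = (sqrt(678) + m_i)/d_i and (m_0, d_0) = (0, 1): a_0 = floor(sqrt(678)) = 26, since 26^2 = 676 <= 678 < 729 = 27^2.
Iterate m_{i+1} = d_i*a_i - m_i, d_{i+1} = (678 - m_{i+1}^2)/d_i, a_{i+1} = floor((a_0 + m_{i+1})/d_{i+1}):
  m_1 = 1*26 - 0 = 26, d_1 = (678 - 26^2)/1 = 2/1 = 2, a_1 = floor((26 + 26)/2) = 26.
  m_2 = 2*26 - 26 = 26, d_2 = (678 - 26^2)/2 = 2/2 = 1, a_2 = floor((26 + 26)/1) = 52.
  m_3 = 1*52 - 26 = 26, d_3 = (678 - 26^2)/1 = 2/1 = 2: (m_3, d_3) = (m_1, d_1) = (26, 2), so from here the quotients repeat a_1, a_2; the period length is 2.
So sqrt(678) = [26; (26, 52)] with period length k = 2.
k is even, so the fundamental solution of x^2 - 678y^2 = 1 is (p_{k-1}, q_{k-1}) = (p_1, q_1); compute convergents through index 1.
Convergents (p_i = a_i*p_{i-1} + p_{i-2}, q_i = a_i*q_{i-1} + q_{i-2} with p_{-2}=0, p_{-1}=1, q_{-2}=1, q_{-1}=0):
  i=0: a_0=26, p_0 = 26*1 + 0 = 26, q_0 = 26*0 + 1 = 1.
  i=1: a_1=26, p_1 = 26*26 + 1 = 677, q_1 = 26*1 + 0 = 26.
Check: 677^2 - 678*26^2 = 458329 - 458328 = 1, so (x, y) = (677, 26) solves the equation, and by the theorem it is the least positive solution.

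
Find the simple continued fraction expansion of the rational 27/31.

[0; 1, 6, 1, 3]

Run the Euclidean algorithm on 27 and 31; the successive quotients are the partial quotients a_0, a_1, ... (each step inverts the fractional part left over by the previous one):
  27 = 0*31 + 27, so a_0 = 0.
  31 = 1*27 + 4, so a_1 = 1.
  27 = 6*4 + 3, so a_2 = 6.
  4 = 1*3 + 1, so a_3 = 1.
  3 = 3*1 + 0, so a_4 = 3.
The remainder reaches 0 after 5 divisions, so the expansion has 5 partial quotients, read off in order.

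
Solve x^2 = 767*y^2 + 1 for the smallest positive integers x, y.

(x, y) = (31212, 1127)

First expand sqrt(767) as a continued fraction. With x_i = (sqrt(767) + m_i)/d_i and (m_0, d_0) = (0, 1): a_0 = floor(sqrt(767)) = 27, since 27^2 = 729 <= 767 < 784 = 28^2.
Iterate m_{i+1} = d_i*a_i - m_i, d_{i+1} = (767 - m_{i+1}^2)/d_i, a_{i+1} = floor((a_0 + m_{i+1})/d_{i+1}):
  m_1 = 1*27 - 0 = 27, d_1 = (767 - 27^2)/1 = 38/1 = 38, a_1 = floor((27 + 27)/38) = 1.
  m_2 = 38*1 - 27 = 11, d_2 = (767 - 11^2)/38 = 646/38 = 17, a_2 = floor((27 + 11)/17) = 2.
  m_3 = 17*2 - 11 = 23, d_3 = (767 - 23^2)/17 = 238/17 = 14, a_3 = floor((27 + 23)/14) = 3.
  m_4 = 14*3 - 23 = 19, d_4 = (767 - 19^2)/14 = 406/14 = 29, a_4 = floor((27 + 19)/29) = 1.
  m_5 = 29*1 - 19 = 10, d_5 = (767 - 10^2)/29 = 667/29 = 23, a_5 = floor((27 + 10)/23) = 1.
  m_6 = 23*1 - 10 = 13, d_6 = (767 - 13^2)/23 = 598/23 = 26, a_6 = floor((27 + 13)/26) = 1.
  m_7 = 26*1 - 13 = 13, d_7 = (767 - 13^2)/26 = 598/26 = 23, a_7 = floor((27 + 13)/23) = 1.
  m_8 = 23*1 - 13 = 10, d_8 = (767 - 10^2)/23 = 667/23 = 29, a_8 = floor((27 + 10)/29) = 1.
  m_9 = 29*1 - 10 = 19, d_9 = (767 - 19^2)/29 = 406/29 = 14, a_9 = floor((27 + 19)/14) = 3.
  m_10 = 14*3 - 19 = 23, d_10 = (767 - 23^2)/14 = 238/14 = 17, a_10 = floor((27 + 23)/17) = 2.
  m_11 = 17*2 - 23 = 11, d_11 = (767 - 11^2)/17 = 646/17 = 38, a_11 = floor((27 + 11)/38) = 1.
  m_12 = 38*1 - 11 = 27, d_12 = (767 - 27^2)/38 = 38/38 = 1, a_12 = floor((27 + 27)/1) = 54.
  m_13 = 1*54 - 27 = 27, d_13 = (767 - 27^2)/1 = 38/1 = 38: (m_13, d_13) = (m_1, d_1) = (27, 38), so from here the quotients repeat a_1, ..., a_12; the period length is 12.
So sqrt(767) = [27; (1, 2, 3, 1, 1, 1, 1, 1, 3, 2, 1, 54)] with period length k = 12.
k is even, so the fundamental solution of x^2 - 767y^2 = 1 is (p_{k-1}, q_{k-1}) = (p_11, q_11); compute convergents through index 11.
Convergents (p_i = a_i*p_{i-1} + p_{i-2}, q_i = a_i*q_{i-1} + q_{i-2} with p_{-2}=0, p_{-1}=1, q_{-2}=1, q_{-1}=0):
  i=0: a_0=27, p_0 = 27*1 + 0 = 27, q_0 = 27*0 + 1 = 1.
  i=1: a_1=1, p_1 = 1*27 + 1 = 28, q_1 = 1*1 + 0 = 1.
  i=2: a_2=2, p_2 = 2*28 + 27 = 83, q_2 = 2*1 + 1 = 3.
  i=3: a_3=3, p_3 = 3*83 + 28 = 277, q_3 = 3*3 + 1 = 10.
  i=4: a_4=1, p_4 = 1*277 + 83 = 360, q_4 = 1*10 + 3 = 13.
  i=5: a_5=1, p_5 = 1*360 + 277 = 637, q_5 = 1*13 + 10 = 23.
  i=6: a_6=1, p_6 = 1*637 + 360 = 997, q_6 = 1*23 + 13 = 36.
  i=7: a_7=1, p_7 = 1*997 + 637 = 1634, q_7 = 1*36 + 23 = 59.
  i=8: a_8=1, p_8 = 1*1634 + 997 = 2631, q_8 = 1*59 + 36 = 95.
  i=9: a_9=3, p_9 = 3*2631 + 1634 = 9527, q_9 = 3*95 + 59 = 344.
  i=10: a_10=2, p_10 = 2*9527 + 2631 = 21685, q_10 = 2*344 + 95 = 783.
  i=11: a_11=1, p_11 = 1*21685 + 9527 = 31212, q_11 = 1*783 + 344 = 1127.
Check: 31212^2 - 767*1127^2 = 974188944 - 974188943 = 1, so (x, y) = (31212, 1127) solves the equation, and by the theorem it is the least positive solution.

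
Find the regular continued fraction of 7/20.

[0; 2, 1, 6]

Run the Euclidean algorithm on 7 and 20; the successive quotients are the partial quotients a_0, a_1, ... (each step inverts the fractional part left over by the previous one):
  7 = 0*20 + 7, so a_0 = 0.
  20 = 2*7 + 6, so a_1 = 2.
  7 = 1*6 + 1, so a_2 = 1.
  6 = 6*1 + 0, so a_3 = 6.
The remainder reaches 0 after 4 divisions, so the expansion has 4 partial quotients, read off in order.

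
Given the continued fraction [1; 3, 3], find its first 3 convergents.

1/1, 4/3, 13/10

Using the convergent recurrence p_i = a_i*p_{i-1} + p_{i-2}, q_i = a_i*q_{i-1} + q_{i-2} with p_{-2}=0, p_{-1}=1, q_{-2}=1, q_{-1}=0:
  i=0: a_0=1, p_0 = 1*1 + 0 = 1, q_0 = 1*0 + 1 = 1.
  i=1: a_1=3, p_1 = 3*1 + 1 = 4, q_1 = 3*1 + 0 = 3.
  i=2: a_2=3, p_2 = 3*4 + 1 = 13, q_2 = 3*3 + 1 = 10.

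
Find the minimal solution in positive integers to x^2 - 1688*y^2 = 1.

First expand sqrt(1688) as a continued fraction. With x_i = (sqrt(1688) + m_i)/d_i and (m_0, d_0) = (0, 1): a_0 = floor(sqrt(1688)) = 41, since 41^2 = 1681 <= 1688 < 1764 = 42^2.
Iterate m_{i+1} = d_i*a_i - m_i, d_{i+1} = (1688 - m_{i+1}^2)/d_i, a_{i+1} = floor((a_0 + m_{i+1})/d_{i+1}):
  m_1 = 1*41 - 0 = 41, d_1 = (1688 - 41^2)/1 = 7/1 = 7, a_1 = floor((41 + 41)/7) = 11.
  m_2 = 7*11 - 41 = 36, d_2 = (1688 - 36^2)/7 = 392/7 = 56, a_2 = floor((41 + 36)/56) = 1.
  m_3 = 56*1 - 36 = 20, d_3 = (1688 - 20^2)/56 = 1288/56 = 23, a_3 = floor((41 + 20)/23) = 2.
  m_4 = 23*2 - 20 = 26, d_4 = (1688 - 26^2)/23 = 1012/23 = 44, a_4 = floor((41 + 26)/44) = 1.
  m_5 = 44*1 - 26 = 18, d_5 = (1688 - 18^2)/44 = 1364/44 = 31, a_5 = floor((41 + 18)/31) = 1.
  m_6 = 31*1 - 18 = 13, d_6 = (1688 - 13^2)/31 = 1519/31 = 49, a_6 = floor((41 + 13)/49) = 1.
  m_7 = 49*1 - 13 = 36, d_7 = (1688 - 36^2)/49 = 392/49 = 8, a_7 = floor((41 + 36)/8) = 9.
  m_8 = 8*9 - 36 = 36, d_8 = (1688 - 36^2)/8 = 392/8 = 49, a_8 = floor((41 + 36)/49) = 1.
  m_9 = 49*1 - 36 = 13, d_9 = (1688 - 13^2)/49 = 1519/49 = 31, a_9 = floor((41 + 13)/31) = 1.
  m_10 = 31*1 - 13 = 18, d_10 = (1688 - 18^2)/31 = 1364/31 = 44, a_10 = floor((41 + 18)/44) = 1.
  m_11 = 44*1 - 18 = 26, d_11 = (1688 - 26^2)/44 = 1012/44 = 23, a_11 = floor((41 + 26)/23) = 2.
  m_12 = 23*2 - 26 = 20, d_12 = (1688 - 20^2)/23 = 1288/23 = 56, a_12 = floor((41 + 20)/56) = 1.
  m_13 = 56*1 - 20 = 36, d_13 = (1688 - 36^2)/56 = 392/56 = 7, a_13 = floor((41 + 36)/7) = 11.
  m_14 = 7*11 - 36 = 41, d_14 = (1688 - 41^2)/7 = 7/7 = 1, a_14 = floor((41 + 41)/1) = 82.
  m_15 = 1*82 - 41 = 41, d_15 = (1688 - 41^2)/1 = 7/1 = 7: (m_15, d_15) = (m_1, d_1) = (41, 7), so from here the quotients repeat a_1, ..., a_14; the period length is 14.
So sqrt(1688) = [41; (11, 1, 2, 1, 1, 1, 9, 1, 1, 1, 2, 1, 11, 82)] with period length k = 14.
k is even, so the fundamental solution of x^2 - 1688y^2 = 1 is (p_{k-1}, q_{k-1}) = (p_13, q_13); compute convergents through index 13.
Convergents (p_i = a_i*p_{i-1} + p_{i-2}, q_i = a_i*q_{i-1} + q_{i-2} with p_{-2}=0, p_{-1}=1, q_{-2}=1, q_{-1}=0):
  i=0: a_0=41, p_0 = 41*1 + 0 = 41, q_0 = 41*0 + 1 = 1.
  i=1: a_1=11, p_1 = 11*41 + 1 = 452, q_1 = 11*1 + 0 = 11.
  i=2: a_2=1, p_2 = 1*452 + 41 = 493, q_2 = 1*11 + 1 = 12.
  i=3: a_3=2, p_3 = 2*493 + 452 = 1438, q_3 = 2*12 + 11 = 35.
  i=4: a_4=1, p_4 = 1*1438 + 493 = 1931, q_4 = 1*35 + 12 = 47.
  i=5: a_5=1, p_5 = 1*1931 + 1438 = 3369, q_5 = 1*47 + 35 = 82.
  i=6: a_6=1, p_6 = 1*3369 + 1931 = 5300, q_6 = 1*82 + 47 = 129.
  i=7: a_7=9, p_7 = 9*5300 + 3369 = 51069, q_7 = 9*129 + 82 = 1243.
  i=8: a_8=1, p_8 = 1*51069 + 5300 = 56369, q_8 = 1*1243 + 129 = 1372.
  i=9: a_9=1, p_9 = 1*56369 + 51069 = 107438, q_9 = 1*1372 + 1243 = 2615.
  i=10: a_10=1, p_10 = 1*107438 + 56369 = 163807, q_10 = 1*2615 + 1372 = 3987.
  i=11: a_11=2, p_11 = 2*163807 + 107438 = 435052, q_11 = 2*3987 + 2615 = 10589.
  i=12: a_12=1, p_12 = 1*435052 + 163807 = 598859, q_12 = 1*10589 + 3987 = 14576.
  i=13: a_13=11, p_13 = 11*598859 + 435052 = 7022501, q_13 = 11*14576 + 10589 = 170925.
Check: 7022501^2 - 1688*170925^2 = 49315520295001 - 49315520295000 = 1, so (x, y) = (7022501, 170925) solves the equation, and by the theorem it is the least positive solution.

(x, y) = (7022501, 170925)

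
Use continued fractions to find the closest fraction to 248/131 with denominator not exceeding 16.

Expand x = 248/131 as a continued fraction with the Euclidean algorithm:
  248 = 1*131 + 117, so a_0 = 1.
  131 = 1*117 + 14, so a_1 = 1.
  117 = 8*14 + 5, so a_2 = 8.
  14 = 2*5 + 4, so a_3 = 2.
  5 = 1*4 + 1, so a_4 = 1.
  4 = 4*1 + 0, so a_5 = 4.
so x = [1; 1, 8, 2, 1, 4].
Convergents (p_i = a_i*p_{i-1} + p_{i-2}, q_i = a_i*q_{i-1} + q_{i-2} with p_{-2}=0, p_{-1}=1, q_{-2}=1, q_{-1}=0), until the denominator exceeds 16:
  i=0: a_0=1, p_0 = 1*1 + 0 = 1, q_0 = 1*0 + 1 = 1.
  i=1: a_1=1, p_1 = 1*1 + 1 = 2, q_1 = 1*1 + 0 = 1.
  i=2: a_2=8, p_2 = 8*2 + 1 = 17, q_2 = 8*1 + 1 = 9.
  i=3: a_3=2, p_3 = 2*17 + 2 = 36, q_3 = 2*9 + 1 = 19.
q_3 = 19 > 16, so the last convergent with denominator <= 16 is p_2/q_2 = 17/9.
The closest fraction with denominator <= 16 is either p_2/q_2 or the intermediate fraction (k*p_2 + p_1)/(k*q_2 + q_1) with the largest k >= 1 whose denominator stays <= 16; these approach x as k grows, and every other convergent or intermediate fraction in range is farther away.
Largest k: floor((16 - q_1)/q_2) = floor((16 - 1)/9) = 1.
That gives (1*17 + 2)/(1*9 + 1) = 19/10.
Compare the errors: |x - 17/9| = |248*9 - 17*131|/(131*9) = 5/1179, and |x - 19/10| = |248*10 - 19*131|/(131*10) = 9/1310.
Cross-multiplying, 5*1310 = 6550 < 10611 = 9*1179, so 5/1179 is smaller: the convergent 17/9 is closer to x than 19/10.

17/9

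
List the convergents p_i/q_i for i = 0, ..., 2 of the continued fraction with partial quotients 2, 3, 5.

Using the convergent recurrence p_i = a_i*p_{i-1} + p_{i-2}, q_i = a_i*q_{i-1} + q_{i-2} with p_{-2}=0, p_{-1}=1, q_{-2}=1, q_{-1}=0:
  i=0: a_0=2, p_0 = 2*1 + 0 = 2, q_0 = 2*0 + 1 = 1.
  i=1: a_1=3, p_1 = 3*2 + 1 = 7, q_1 = 3*1 + 0 = 3.
  i=2: a_2=5, p_2 = 5*7 + 2 = 37, q_2 = 5*3 + 1 = 16.

2/1, 7/3, 37/16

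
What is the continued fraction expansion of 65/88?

Run the Euclidean algorithm on 65 and 88; the successive quotients are the partial quotients a_0, a_1, ... (each step inverts the fractional part left over by the previous one):
  65 = 0*88 + 65, so a_0 = 0.
  88 = 1*65 + 23, so a_1 = 1.
  65 = 2*23 + 19, so a_2 = 2.
  23 = 1*19 + 4, so a_3 = 1.
  19 = 4*4 + 3, so a_4 = 4.
  4 = 1*3 + 1, so a_5 = 1.
  3 = 3*1 + 0, so a_6 = 3.
The remainder reaches 0 after 7 divisions, so the expansion has 7 partial quotients, read off in order.

[0; 1, 2, 1, 4, 1, 3]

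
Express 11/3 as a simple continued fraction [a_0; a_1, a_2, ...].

[3; 1, 2]

Run the Euclidean algorithm on 11 and 3; the successive quotients are the partial quotients a_0, a_1, ... (each step inverts the fractional part left over by the previous one):
  11 = 3*3 + 2, so a_0 = 3.
  3 = 1*2 + 1, so a_1 = 1.
  2 = 2*1 + 0, so a_2 = 2.
The remainder reaches 0 after 3 divisions, so the expansion has 3 partial quotients, read off in order.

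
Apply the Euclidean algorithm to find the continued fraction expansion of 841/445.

[1; 1, 8, 12, 4]

Run the Euclidean algorithm on 841 and 445; the successive quotients are the partial quotients a_0, a_1, ... (each step inverts the fractional part left over by the previous one):
  841 = 1*445 + 396, so a_0 = 1.
  445 = 1*396 + 49, so a_1 = 1.
  396 = 8*49 + 4, so a_2 = 8.
  49 = 12*4 + 1, so a_3 = 12.
  4 = 4*1 + 0, so a_4 = 4.
The remainder reaches 0 after 5 divisions, so the expansion has 5 partial quotients, read off in order.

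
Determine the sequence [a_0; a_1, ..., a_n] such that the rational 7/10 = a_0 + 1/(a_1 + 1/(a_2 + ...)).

[0; 1, 2, 3]

Run the Euclidean algorithm on 7 and 10; the successive quotients are the partial quotients a_0, a_1, ... (each step inverts the fractional part left over by the previous one):
  7 = 0*10 + 7, so a_0 = 0.
  10 = 1*7 + 3, so a_1 = 1.
  7 = 2*3 + 1, so a_2 = 2.
  3 = 3*1 + 0, so a_3 = 3.
The remainder reaches 0 after 4 divisions, so the expansion has 4 partial quotients, read off in order.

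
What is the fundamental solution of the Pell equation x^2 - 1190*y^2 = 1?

(x, y) = (69, 2)

First expand sqrt(1190) as a continued fraction. With x_i = (sqrt(1190) + m_i)/d_i and (m_0, d_0) = (0, 1): a_0 = floor(sqrt(1190)) = 34, since 34^2 = 1156 <= 1190 < 1225 = 35^2.
Iterate m_{i+1} = d_i*a_i - m_i, d_{i+1} = (1190 - m_{i+1}^2)/d_i, a_{i+1} = floor((a_0 + m_{i+1})/d_{i+1}):
  m_1 = 1*34 - 0 = 34, d_1 = (1190 - 34^2)/1 = 34/1 = 34, a_1 = floor((34 + 34)/34) = 2.
  m_2 = 34*2 - 34 = 34, d_2 = (1190 - 34^2)/34 = 34/34 = 1, a_2 = floor((34 + 34)/1) = 68.
  m_3 = 1*68 - 34 = 34, d_3 = (1190 - 34^2)/1 = 34/1 = 34: (m_3, d_3) = (m_1, d_1) = (34, 34), so from here the quotients repeat a_1, a_2; the period length is 2.
So sqrt(1190) = [34; (2, 68)] with period length k = 2.
k is even, so the fundamental solution of x^2 - 1190y^2 = 1 is (p_{k-1}, q_{k-1}) = (p_1, q_1); compute convergents through index 1.
Convergents (p_i = a_i*p_{i-1} + p_{i-2}, q_i = a_i*q_{i-1} + q_{i-2} with p_{-2}=0, p_{-1}=1, q_{-2}=1, q_{-1}=0):
  i=0: a_0=34, p_0 = 34*1 + 0 = 34, q_0 = 34*0 + 1 = 1.
  i=1: a_1=2, p_1 = 2*34 + 1 = 69, q_1 = 2*1 + 0 = 2.
Check: 69^2 - 1190*2^2 = 4761 - 4760 = 1, so (x, y) = (69, 2) solves the equation, and by the theorem it is the least positive solution.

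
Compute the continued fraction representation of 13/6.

Run the Euclidean algorithm on 13 and 6; the successive quotients are the partial quotients a_0, a_1, ... (each step inverts the fractional part left over by the previous one):
  13 = 2*6 + 1, so a_0 = 2.
  6 = 6*1 + 0, so a_1 = 6.
The remainder reaches 0 after 2 divisions, so the expansion has 2 partial quotients, read off in order.

[2; 6]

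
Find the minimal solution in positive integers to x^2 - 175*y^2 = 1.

First expand sqrt(175) as a continued fraction. With x_i = (sqrt(175) + m_i)/d_i and (m_0, d_0) = (0, 1): a_0 = floor(sqrt(175)) = 13, since 13^2 = 169 <= 175 < 196 = 14^2.
Iterate m_{i+1} = d_i*a_i - m_i, d_{i+1} = (175 - m_{i+1}^2)/d_i, a_{i+1} = floor((a_0 + m_{i+1})/d_{i+1}):
  m_1 = 1*13 - 0 = 13, d_1 = (175 - 13^2)/1 = 6/1 = 6, a_1 = floor((13 + 13)/6) = 4.
  m_2 = 6*4 - 13 = 11, d_2 = (175 - 11^2)/6 = 54/6 = 9, a_2 = floor((13 + 11)/9) = 2.
  m_3 = 9*2 - 11 = 7, d_3 = (175 - 7^2)/9 = 126/9 = 14, a_3 = floor((13 + 7)/14) = 1.
  m_4 = 14*1 - 7 = 7, d_4 = (175 - 7^2)/14 = 126/14 = 9, a_4 = floor((13 + 7)/9) = 2.
  m_5 = 9*2 - 7 = 11, d_5 = (175 - 11^2)/9 = 54/9 = 6, a_5 = floor((13 + 11)/6) = 4.
  m_6 = 6*4 - 11 = 13, d_6 = (175 - 13^2)/6 = 6/6 = 1, a_6 = floor((13 + 13)/1) = 26.
  m_7 = 1*26 - 13 = 13, d_7 = (175 - 13^2)/1 = 6/1 = 6: (m_7, d_7) = (m_1, d_1) = (13, 6), so from here the quotients repeat a_1, ..., a_6; the period length is 6.
So sqrt(175) = [13; (4, 2, 1, 2, 4, 26)] with period length k = 6.
k is even, so the fundamental solution of x^2 - 175y^2 = 1 is (p_{k-1}, q_{k-1}) = (p_5, q_5); compute convergents through index 5.
Convergents (p_i = a_i*p_{i-1} + p_{i-2}, q_i = a_i*q_{i-1} + q_{i-2} with p_{-2}=0, p_{-1}=1, q_{-2}=1, q_{-1}=0):
  i=0: a_0=13, p_0 = 13*1 + 0 = 13, q_0 = 13*0 + 1 = 1.
  i=1: a_1=4, p_1 = 4*13 + 1 = 53, q_1 = 4*1 + 0 = 4.
  i=2: a_2=2, p_2 = 2*53 + 13 = 119, q_2 = 2*4 + 1 = 9.
  i=3: a_3=1, p_3 = 1*119 + 53 = 172, q_3 = 1*9 + 4 = 13.
  i=4: a_4=2, p_4 = 2*172 + 119 = 463, q_4 = 2*13 + 9 = 35.
  i=5: a_5=4, p_5 = 4*463 + 172 = 2024, q_5 = 4*35 + 13 = 153.
Check: 2024^2 - 175*153^2 = 4096576 - 4096575 = 1, so (x, y) = (2024, 153) solves the equation, and by the theorem it is the least positive solution.

(x, y) = (2024, 153)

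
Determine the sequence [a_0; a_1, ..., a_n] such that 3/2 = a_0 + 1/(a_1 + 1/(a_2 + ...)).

[1; 2]

Run the Euclidean algorithm on 3 and 2; the successive quotients are the partial quotients a_0, a_1, ... (each step inverts the fractional part left over by the previous one):
  3 = 1*2 + 1, so a_0 = 1.
  2 = 2*1 + 0, so a_1 = 2.
The remainder reaches 0 after 2 divisions, so the expansion has 2 partial quotients, read off in order.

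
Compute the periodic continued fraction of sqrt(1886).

[43; (2, 2, 1, 42, 1, 2, 2, 86)]

Write x_i = (sqrt(1886) + m_i)/d_i with (m_0, d_0) = (0, 1). a_0 = floor(sqrt(1886)) = 43, since 43^2 = 1849 <= 1886 < 1936 = 44^2.
Iterate m_{i+1} = d_i*a_i - m_i, d_{i+1} = (1886 - m_{i+1}^2)/d_i, a_{i+1} = floor((a_0 + m_{i+1})/d_{i+1}):
  m_1 = 1*43 - 0 = 43, d_1 = (1886 - 43^2)/1 = 37/1 = 37, a_1 = floor((43 + 43)/37) = 2.
  m_2 = 37*2 - 43 = 31, d_2 = (1886 - 31^2)/37 = 925/37 = 25, a_2 = floor((43 + 31)/25) = 2.
  m_3 = 25*2 - 31 = 19, d_3 = (1886 - 19^2)/25 = 1525/25 = 61, a_3 = floor((43 + 19)/61) = 1.
  m_4 = 61*1 - 19 = 42, d_4 = (1886 - 42^2)/61 = 122/61 = 2, a_4 = floor((43 + 42)/2) = 42.
  m_5 = 2*42 - 42 = 42, d_5 = (1886 - 42^2)/2 = 122/2 = 61, a_5 = floor((43 + 42)/61) = 1.
  m_6 = 61*1 - 42 = 19, d_6 = (1886 - 19^2)/61 = 1525/61 = 25, a_6 = floor((43 + 19)/25) = 2.
  m_7 = 25*2 - 19 = 31, d_7 = (1886 - 31^2)/25 = 925/25 = 37, a_7 = floor((43 + 31)/37) = 2.
  m_8 = 37*2 - 31 = 43, d_8 = (1886 - 43^2)/37 = 37/37 = 1, a_8 = floor((43 + 43)/1) = 86.
  m_9 = 1*86 - 43 = 43, d_9 = (1886 - 43^2)/1 = 37/1 = 37: (m_9, d_9) = (m_1, d_1) = (43, 37), so from here the quotients repeat a_1, ..., a_8; the period length is 8.
Hence the expansion of sqrt(1886) is a_0 = 43 followed by the repeating block 2, 2, 1, 42, 1, 2, 2, 86 (period 8).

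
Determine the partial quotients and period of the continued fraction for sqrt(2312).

[48; (12, 96)]

Write x_i = (sqrt(2312) + m_i)/d_i with (m_0, d_0) = (0, 1). a_0 = floor(sqrt(2312)) = 48, since 48^2 = 2304 <= 2312 < 2401 = 49^2.
Iterate m_{i+1} = d_i*a_i - m_i, d_{i+1} = (2312 - m_{i+1}^2)/d_i, a_{i+1} = floor((a_0 + m_{i+1})/d_{i+1}):
  m_1 = 1*48 - 0 = 48, d_1 = (2312 - 48^2)/1 = 8/1 = 8, a_1 = floor((48 + 48)/8) = 12.
  m_2 = 8*12 - 48 = 48, d_2 = (2312 - 48^2)/8 = 8/8 = 1, a_2 = floor((48 + 48)/1) = 96.
  m_3 = 1*96 - 48 = 48, d_3 = (2312 - 48^2)/1 = 8/1 = 8: (m_3, d_3) = (m_1, d_1) = (48, 8), so from here the quotients repeat a_1, a_2; the period length is 2.
Hence the expansion of sqrt(2312) is a_0 = 48 followed by the repeating block 12, 96 (period 2).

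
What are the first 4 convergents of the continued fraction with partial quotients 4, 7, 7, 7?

4/1, 29/7, 207/50, 1478/357

Using the convergent recurrence p_i = a_i*p_{i-1} + p_{i-2}, q_i = a_i*q_{i-1} + q_{i-2} with p_{-2}=0, p_{-1}=1, q_{-2}=1, q_{-1}=0:
  i=0: a_0=4, p_0 = 4*1 + 0 = 4, q_0 = 4*0 + 1 = 1.
  i=1: a_1=7, p_1 = 7*4 + 1 = 29, q_1 = 7*1 + 0 = 7.
  i=2: a_2=7, p_2 = 7*29 + 4 = 207, q_2 = 7*7 + 1 = 50.
  i=3: a_3=7, p_3 = 7*207 + 29 = 1478, q_3 = 7*50 + 7 = 357.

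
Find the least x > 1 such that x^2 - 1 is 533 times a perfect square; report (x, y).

(x, y) = (74859849, 3242540)

First expand sqrt(533) as a continued fraction. With x_i = (sqrt(533) + m_i)/d_i and (m_0, d_0) = (0, 1): a_0 = floor(sqrt(533)) = 23, since 23^2 = 529 <= 533 < 576 = 24^2.
Iterate m_{i+1} = d_i*a_i - m_i, d_{i+1} = (533 - m_{i+1}^2)/d_i, a_{i+1} = floor((a_0 + m_{i+1})/d_{i+1}):
  m_1 = 1*23 - 0 = 23, d_1 = (533 - 23^2)/1 = 4/1 = 4, a_1 = floor((23 + 23)/4) = 11.
  m_2 = 4*11 - 23 = 21, d_2 = (533 - 21^2)/4 = 92/4 = 23, a_2 = floor((23 + 21)/23) = 1.
  m_3 = 23*1 - 21 = 2, d_3 = (533 - 2^2)/23 = 529/23 = 23, a_3 = floor((23 + 2)/23) = 1.
  m_4 = 23*1 - 2 = 21, d_4 = (533 - 21^2)/23 = 92/23 = 4, a_4 = floor((23 + 21)/4) = 11.
  m_5 = 4*11 - 21 = 23, d_5 = (533 - 23^2)/4 = 4/4 = 1, a_5 = floor((23 + 23)/1) = 46.
  m_6 = 1*46 - 23 = 23, d_6 = (533 - 23^2)/1 = 4/1 = 4: (m_6, d_6) = (m_1, d_1) = (23, 4), so from here the quotients repeat a_1, ..., a_5; the period length is 5.
So sqrt(533) = [23; (11, 1, 1, 11, 46)] with period length k = 5.
k is odd, so (p_{k-1}, q_{k-1}) only solves x^2 - 533y^2 = -1 and the fundamental solution of x^2 - 533y^2 = 1 is (p_{2k-1}, q_{2k-1}) = (p_9, q_9); compute convergents through index 9, running through the period twice.
Convergents (p_i = a_i*p_{i-1} + p_{i-2}, q_i = a_i*q_{i-1} + q_{i-2} with p_{-2}=0, p_{-1}=1, q_{-2}=1, q_{-1}=0):
  i=0: a_0=23, p_0 = 23*1 + 0 = 23, q_0 = 23*0 + 1 = 1.
  i=1: a_1=11, p_1 = 11*23 + 1 = 254, q_1 = 11*1 + 0 = 11.
  i=2: a_2=1, p_2 = 1*254 + 23 = 277, q_2 = 1*11 + 1 = 12.
  i=3: a_3=1, p_3 = 1*277 + 254 = 531, q_3 = 1*12 + 11 = 23.
  i=4: a_4=11, p_4 = 11*531 + 277 = 6118, q_4 = 11*23 + 12 = 265.
  i=5: a_5=46, p_5 = 46*6118 + 531 = 281959, q_5 = 46*265 + 23 = 12213.
  i=6: a_6=11, p_6 = 11*281959 + 6118 = 3107667, q_6 = 11*12213 + 265 = 134608.
  i=7: a_7=1, p_7 = 1*3107667 + 281959 = 3389626, q_7 = 1*134608 + 12213 = 146821.
  i=8: a_8=1, p_8 = 1*3389626 + 3107667 = 6497293, q_8 = 1*146821 + 134608 = 281429.
  i=9: a_9=11, p_9 = 11*6497293 + 3389626 = 74859849, q_9 = 11*281429 + 146821 = 3242540.
Indeed p_4^2 - 533*q_4^2 = 37429924 - 37429925 = -1, not +1.
Check: 74859849^2 - 533*3242540^2 = 5603996992302801 - 5603996992302800 = 1, so (x, y) = (74859849, 3242540) solves the equation, and by the theorem it is the least positive solution.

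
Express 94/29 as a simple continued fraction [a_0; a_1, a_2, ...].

[3; 4, 7]

Run the Euclidean algorithm on 94 and 29; the successive quotients are the partial quotients a_0, a_1, ... (each step inverts the fractional part left over by the previous one):
  94 = 3*29 + 7, so a_0 = 3.
  29 = 4*7 + 1, so a_1 = 4.
  7 = 7*1 + 0, so a_2 = 7.
The remainder reaches 0 after 3 divisions, so the expansion has 3 partial quotients, read off in order.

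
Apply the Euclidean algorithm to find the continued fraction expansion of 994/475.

[2; 10, 1, 3, 1, 8]

Run the Euclidean algorithm on 994 and 475; the successive quotients are the partial quotients a_0, a_1, ... (each step inverts the fractional part left over by the previous one):
  994 = 2*475 + 44, so a_0 = 2.
  475 = 10*44 + 35, so a_1 = 10.
  44 = 1*35 + 9, so a_2 = 1.
  35 = 3*9 + 8, so a_3 = 3.
  9 = 1*8 + 1, so a_4 = 1.
  8 = 8*1 + 0, so a_5 = 8.
The remainder reaches 0 after 6 divisions, so the expansion has 6 partial quotients, read off in order.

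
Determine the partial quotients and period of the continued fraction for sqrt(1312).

Write x_i = (sqrt(1312) + m_i)/d_i with (m_0, d_0) = (0, 1). a_0 = floor(sqrt(1312)) = 36, since 36^2 = 1296 <= 1312 < 1369 = 37^2.
Iterate m_{i+1} = d_i*a_i - m_i, d_{i+1} = (1312 - m_{i+1}^2)/d_i, a_{i+1} = floor((a_0 + m_{i+1})/d_{i+1}):
  m_1 = 1*36 - 0 = 36, d_1 = (1312 - 36^2)/1 = 16/1 = 16, a_1 = floor((36 + 36)/16) = 4.
  m_2 = 16*4 - 36 = 28, d_2 = (1312 - 28^2)/16 = 528/16 = 33, a_2 = floor((36 + 28)/33) = 1.
  m_3 = 33*1 - 28 = 5, d_3 = (1312 - 5^2)/33 = 1287/33 = 39, a_3 = floor((36 + 5)/39) = 1.
  m_4 = 39*1 - 5 = 34, d_4 = (1312 - 34^2)/39 = 156/39 = 4, a_4 = floor((36 + 34)/4) = 17.
  m_5 = 4*17 - 34 = 34, d_5 = (1312 - 34^2)/4 = 156/4 = 39, a_5 = floor((36 + 34)/39) = 1.
  m_6 = 39*1 - 34 = 5, d_6 = (1312 - 5^2)/39 = 1287/39 = 33, a_6 = floor((36 + 5)/33) = 1.
  m_7 = 33*1 - 5 = 28, d_7 = (1312 - 28^2)/33 = 528/33 = 16, a_7 = floor((36 + 28)/16) = 4.
  m_8 = 16*4 - 28 = 36, d_8 = (1312 - 36^2)/16 = 16/16 = 1, a_8 = floor((36 + 36)/1) = 72.
  m_9 = 1*72 - 36 = 36, d_9 = (1312 - 36^2)/1 = 16/1 = 16: (m_9, d_9) = (m_1, d_1) = (36, 16), so from here the quotients repeat a_1, ..., a_8; the period length is 8.
Hence the expansion of sqrt(1312) is a_0 = 36 followed by the repeating block 4, 1, 1, 17, 1, 1, 4, 72 (period 8).

[36; (4, 1, 1, 17, 1, 1, 4, 72)]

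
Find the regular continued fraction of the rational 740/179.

Run the Euclidean algorithm on 740 and 179; the successive quotients are the partial quotients a_0, a_1, ... (each step inverts the fractional part left over by the previous one):
  740 = 4*179 + 24, so a_0 = 4.
  179 = 7*24 + 11, so a_1 = 7.
  24 = 2*11 + 2, so a_2 = 2.
  11 = 5*2 + 1, so a_3 = 5.
  2 = 2*1 + 0, so a_4 = 2.
The remainder reaches 0 after 5 divisions, so the expansion has 5 partial quotients, read off in order.

[4; 7, 2, 5, 2]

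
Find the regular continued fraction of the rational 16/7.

Run the Euclidean algorithm on 16 and 7; the successive quotients are the partial quotients a_0, a_1, ... (each step inverts the fractional part left over by the previous one):
  16 = 2*7 + 2, so a_0 = 2.
  7 = 3*2 + 1, so a_1 = 3.
  2 = 2*1 + 0, so a_2 = 2.
The remainder reaches 0 after 3 divisions, so the expansion has 3 partial quotients, read off in order.

[2; 3, 2]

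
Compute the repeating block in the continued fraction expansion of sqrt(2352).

[48; (2, 96)]

Write x_i = (sqrt(2352) + m_i)/d_i with (m_0, d_0) = (0, 1). a_0 = floor(sqrt(2352)) = 48, since 48^2 = 2304 <= 2352 < 2401 = 49^2.
Iterate m_{i+1} = d_i*a_i - m_i, d_{i+1} = (2352 - m_{i+1}^2)/d_i, a_{i+1} = floor((a_0 + m_{i+1})/d_{i+1}):
  m_1 = 1*48 - 0 = 48, d_1 = (2352 - 48^2)/1 = 48/1 = 48, a_1 = floor((48 + 48)/48) = 2.
  m_2 = 48*2 - 48 = 48, d_2 = (2352 - 48^2)/48 = 48/48 = 1, a_2 = floor((48 + 48)/1) = 96.
  m_3 = 1*96 - 48 = 48, d_3 = (2352 - 48^2)/1 = 48/1 = 48: (m_3, d_3) = (m_1, d_1) = (48, 48), so from here the quotients repeat a_1, a_2; the period length is 2.
Hence the expansion of sqrt(2352) is a_0 = 48 followed by the repeating block 2, 96 (period 2).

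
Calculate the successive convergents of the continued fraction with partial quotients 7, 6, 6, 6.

Using the convergent recurrence p_i = a_i*p_{i-1} + p_{i-2}, q_i = a_i*q_{i-1} + q_{i-2} with p_{-2}=0, p_{-1}=1, q_{-2}=1, q_{-1}=0:
  i=0: a_0=7, p_0 = 7*1 + 0 = 7, q_0 = 7*0 + 1 = 1.
  i=1: a_1=6, p_1 = 6*7 + 1 = 43, q_1 = 6*1 + 0 = 6.
  i=2: a_2=6, p_2 = 6*43 + 7 = 265, q_2 = 6*6 + 1 = 37.
  i=3: a_3=6, p_3 = 6*265 + 43 = 1633, q_3 = 6*37 + 6 = 228.

7/1, 43/6, 265/37, 1633/228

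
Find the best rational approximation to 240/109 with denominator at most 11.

Expand x = 240/109 as a continued fraction with the Euclidean algorithm:
  240 = 2*109 + 22, so a_0 = 2.
  109 = 4*22 + 21, so a_1 = 4.
  22 = 1*21 + 1, so a_2 = 1.
  21 = 21*1 + 0, so a_3 = 21.
so x = [2; 4, 1, 21].
Convergents (p_i = a_i*p_{i-1} + p_{i-2}, q_i = a_i*q_{i-1} + q_{i-2} with p_{-2}=0, p_{-1}=1, q_{-2}=1, q_{-1}=0), until the denominator exceeds 11:
  i=0: a_0=2, p_0 = 2*1 + 0 = 2, q_0 = 2*0 + 1 = 1.
  i=1: a_1=4, p_1 = 4*2 + 1 = 9, q_1 = 4*1 + 0 = 4.
  i=2: a_2=1, p_2 = 1*9 + 2 = 11, q_2 = 1*4 + 1 = 5.
  i=3: a_3=21, p_3 = 21*11 + 9 = 240, q_3 = 21*5 + 4 = 109.
q_3 = 109 > 11, so the last convergent with denominator <= 11 is p_2/q_2 = 11/5.
The closest fraction with denominator <= 11 is either p_2/q_2 or the intermediate fraction (k*p_2 + p_1)/(k*q_2 + q_1) with the largest k >= 1 whose denominator stays <= 11; these approach x as k grows, and every other convergent or intermediate fraction in range is farther away.
Largest k: floor((11 - q_1)/q_2) = floor((11 - 4)/5) = 1.
That gives (1*11 + 9)/(1*5 + 4) = 20/9.
Compare the errors: |x - 11/5| = |240*5 - 11*109|/(109*5) = 1/545, and |x - 20/9| = |240*9 - 20*109|/(109*9) = 20/981.
Cross-multiplying, 1*981 = 981 < 10900 = 20*545, so 1/545 is smaller: the convergent 11/5 is closer to x than 20/9.

11/5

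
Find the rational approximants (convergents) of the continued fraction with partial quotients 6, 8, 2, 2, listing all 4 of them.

6/1, 49/8, 104/17, 257/42

Using the convergent recurrence p_i = a_i*p_{i-1} + p_{i-2}, q_i = a_i*q_{i-1} + q_{i-2} with p_{-2}=0, p_{-1}=1, q_{-2}=1, q_{-1}=0:
  i=0: a_0=6, p_0 = 6*1 + 0 = 6, q_0 = 6*0 + 1 = 1.
  i=1: a_1=8, p_1 = 8*6 + 1 = 49, q_1 = 8*1 + 0 = 8.
  i=2: a_2=2, p_2 = 2*49 + 6 = 104, q_2 = 2*8 + 1 = 17.
  i=3: a_3=2, p_3 = 2*104 + 49 = 257, q_3 = 2*17 + 8 = 42.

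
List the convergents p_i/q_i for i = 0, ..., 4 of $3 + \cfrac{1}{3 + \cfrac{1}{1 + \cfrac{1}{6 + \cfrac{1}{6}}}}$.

Using the convergent recurrence p_i = a_i*p_{i-1} + p_{i-2}, q_i = a_i*q_{i-1} + q_{i-2} with p_{-2}=0, p_{-1}=1, q_{-2}=1, q_{-1}=0:
  i=0: a_0=3, p_0 = 3*1 + 0 = 3, q_0 = 3*0 + 1 = 1.
  i=1: a_1=3, p_1 = 3*3 + 1 = 10, q_1 = 3*1 + 0 = 3.
  i=2: a_2=1, p_2 = 1*10 + 3 = 13, q_2 = 1*3 + 1 = 4.
  i=3: a_3=6, p_3 = 6*13 + 10 = 88, q_3 = 6*4 + 3 = 27.
  i=4: a_4=6, p_4 = 6*88 + 13 = 541, q_4 = 6*27 + 4 = 166.

3/1, 10/3, 13/4, 88/27, 541/166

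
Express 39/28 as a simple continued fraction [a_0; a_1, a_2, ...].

[1; 2, 1, 1, 5]

Run the Euclidean algorithm on 39 and 28; the successive quotients are the partial quotients a_0, a_1, ... (each step inverts the fractional part left over by the previous one):
  39 = 1*28 + 11, so a_0 = 1.
  28 = 2*11 + 6, so a_1 = 2.
  11 = 1*6 + 5, so a_2 = 1.
  6 = 1*5 + 1, so a_3 = 1.
  5 = 5*1 + 0, so a_4 = 5.
The remainder reaches 0 after 5 divisions, so the expansion has 5 partial quotients, read off in order.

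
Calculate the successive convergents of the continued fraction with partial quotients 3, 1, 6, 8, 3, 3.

Using the convergent recurrence p_i = a_i*p_{i-1} + p_{i-2}, q_i = a_i*q_{i-1} + q_{i-2} with p_{-2}=0, p_{-1}=1, q_{-2}=1, q_{-1}=0:
  i=0: a_0=3, p_0 = 3*1 + 0 = 3, q_0 = 3*0 + 1 = 1.
  i=1: a_1=1, p_1 = 1*3 + 1 = 4, q_1 = 1*1 + 0 = 1.
  i=2: a_2=6, p_2 = 6*4 + 3 = 27, q_2 = 6*1 + 1 = 7.
  i=3: a_3=8, p_3 = 8*27 + 4 = 220, q_3 = 8*7 + 1 = 57.
  i=4: a_4=3, p_4 = 3*220 + 27 = 687, q_4 = 3*57 + 7 = 178.
  i=5: a_5=3, p_5 = 3*687 + 220 = 2281, q_5 = 3*178 + 57 = 591.

3/1, 4/1, 27/7, 220/57, 687/178, 2281/591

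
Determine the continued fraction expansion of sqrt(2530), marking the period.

[50; (3, 2, 1, 10, 2, 10, 1, 2, 3, 100)]

Write x_i = (sqrt(2530) + m_i)/d_i with (m_0, d_0) = (0, 1). a_0 = floor(sqrt(2530)) = 50, since 50^2 = 2500 <= 2530 < 2601 = 51^2.
Iterate m_{i+1} = d_i*a_i - m_i, d_{i+1} = (2530 - m_{i+1}^2)/d_i, a_{i+1} = floor((a_0 + m_{i+1})/d_{i+1}):
  m_1 = 1*50 - 0 = 50, d_1 = (2530 - 50^2)/1 = 30/1 = 30, a_1 = floor((50 + 50)/30) = 3.
  m_2 = 30*3 - 50 = 40, d_2 = (2530 - 40^2)/30 = 930/30 = 31, a_2 = floor((50 + 40)/31) = 2.
  m_3 = 31*2 - 40 = 22, d_3 = (2530 - 22^2)/31 = 2046/31 = 66, a_3 = floor((50 + 22)/66) = 1.
  m_4 = 66*1 - 22 = 44, d_4 = (2530 - 44^2)/66 = 594/66 = 9, a_4 = floor((50 + 44)/9) = 10.
  m_5 = 9*10 - 44 = 46, d_5 = (2530 - 46^2)/9 = 414/9 = 46, a_5 = floor((50 + 46)/46) = 2.
  m_6 = 46*2 - 46 = 46, d_6 = (2530 - 46^2)/46 = 414/46 = 9, a_6 = floor((50 + 46)/9) = 10.
  m_7 = 9*10 - 46 = 44, d_7 = (2530 - 44^2)/9 = 594/9 = 66, a_7 = floor((50 + 44)/66) = 1.
  m_8 = 66*1 - 44 = 22, d_8 = (2530 - 22^2)/66 = 2046/66 = 31, a_8 = floor((50 + 22)/31) = 2.
  m_9 = 31*2 - 22 = 40, d_9 = (2530 - 40^2)/31 = 930/31 = 30, a_9 = floor((50 + 40)/30) = 3.
  m_10 = 30*3 - 40 = 50, d_10 = (2530 - 50^2)/30 = 30/30 = 1, a_10 = floor((50 + 50)/1) = 100.
  m_11 = 1*100 - 50 = 50, d_11 = (2530 - 50^2)/1 = 30/1 = 30: (m_11, d_11) = (m_1, d_1) = (50, 30), so from here the quotients repeat a_1, ..., a_10; the period length is 10.
Hence the expansion of sqrt(2530) is a_0 = 50 followed by the repeating block 3, 2, 1, 10, 2, 10, 1, 2, 3, 100 (period 10).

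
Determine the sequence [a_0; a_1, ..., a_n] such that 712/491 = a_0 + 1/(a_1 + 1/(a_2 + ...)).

[1; 2, 4, 1, 1, 24]

Run the Euclidean algorithm on 712 and 491; the successive quotients are the partial quotients a_0, a_1, ... (each step inverts the fractional part left over by the previous one):
  712 = 1*491 + 221, so a_0 = 1.
  491 = 2*221 + 49, so a_1 = 2.
  221 = 4*49 + 25, so a_2 = 4.
  49 = 1*25 + 24, so a_3 = 1.
  25 = 1*24 + 1, so a_4 = 1.
  24 = 24*1 + 0, so a_5 = 24.
The remainder reaches 0 after 6 divisions, so the expansion has 6 partial quotients, read off in order.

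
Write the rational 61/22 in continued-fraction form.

Run the Euclidean algorithm on 61 and 22; the successive quotients are the partial quotients a_0, a_1, ... (each step inverts the fractional part left over by the previous one):
  61 = 2*22 + 17, so a_0 = 2.
  22 = 1*17 + 5, so a_1 = 1.
  17 = 3*5 + 2, so a_2 = 3.
  5 = 2*2 + 1, so a_3 = 2.
  2 = 2*1 + 0, so a_4 = 2.
The remainder reaches 0 after 5 divisions, so the expansion has 5 partial quotients, read off in order.

[2; 1, 3, 2, 2]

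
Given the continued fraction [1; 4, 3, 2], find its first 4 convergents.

Using the convergent recurrence p_i = a_i*p_{i-1} + p_{i-2}, q_i = a_i*q_{i-1} + q_{i-2} with p_{-2}=0, p_{-1}=1, q_{-2}=1, q_{-1}=0:
  i=0: a_0=1, p_0 = 1*1 + 0 = 1, q_0 = 1*0 + 1 = 1.
  i=1: a_1=4, p_1 = 4*1 + 1 = 5, q_1 = 4*1 + 0 = 4.
  i=2: a_2=3, p_2 = 3*5 + 1 = 16, q_2 = 3*4 + 1 = 13.
  i=3: a_3=2, p_3 = 2*16 + 5 = 37, q_3 = 2*13 + 4 = 30.

1/1, 5/4, 16/13, 37/30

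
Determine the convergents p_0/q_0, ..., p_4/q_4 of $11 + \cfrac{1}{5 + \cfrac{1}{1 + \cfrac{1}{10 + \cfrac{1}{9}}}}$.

11/1, 56/5, 67/6, 726/65, 6601/591

Using the convergent recurrence p_i = a_i*p_{i-1} + p_{i-2}, q_i = a_i*q_{i-1} + q_{i-2} with p_{-2}=0, p_{-1}=1, q_{-2}=1, q_{-1}=0:
  i=0: a_0=11, p_0 = 11*1 + 0 = 11, q_0 = 11*0 + 1 = 1.
  i=1: a_1=5, p_1 = 5*11 + 1 = 56, q_1 = 5*1 + 0 = 5.
  i=2: a_2=1, p_2 = 1*56 + 11 = 67, q_2 = 1*5 + 1 = 6.
  i=3: a_3=10, p_3 = 10*67 + 56 = 726, q_3 = 10*6 + 5 = 65.
  i=4: a_4=9, p_4 = 9*726 + 67 = 6601, q_4 = 9*65 + 6 = 591.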